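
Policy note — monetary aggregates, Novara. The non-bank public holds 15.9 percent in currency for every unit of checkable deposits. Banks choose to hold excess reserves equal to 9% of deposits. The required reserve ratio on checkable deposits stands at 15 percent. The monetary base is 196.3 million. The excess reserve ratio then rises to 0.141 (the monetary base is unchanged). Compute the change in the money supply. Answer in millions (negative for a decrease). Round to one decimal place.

Initially m₁ = (1 + 0.159) / (0.15 + 0.09 + 0.159) ≈ 2.90476, so M₁ = 2.90476 × 196.3 ≈ 570.2044 million.
After the change m₂ = (1 + 0.159) / (0.15 + 0.141 + 0.159) ≈ 2.57556, so M₂ = 2.57556 × 196.3 ≈ 505.5824 million.
ΔM = M₂ − M₁ = 505.5824 − 570.2044 = -64.622 million.

-64.6 million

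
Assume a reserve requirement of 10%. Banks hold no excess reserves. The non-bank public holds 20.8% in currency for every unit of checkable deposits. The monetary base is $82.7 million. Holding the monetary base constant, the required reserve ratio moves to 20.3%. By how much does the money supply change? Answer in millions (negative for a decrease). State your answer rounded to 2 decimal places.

-81.29 million

Initially m₁ = (1 + 0.208) / (0.1 + 0.208) ≈ 3.92208, so M₁ = 3.92208 × 82.7 ≈ 324.356 million.
After the change m₂ = (1 + 0.208) / (0.203 + 0.208) ≈ 2.93917, so M₂ = 2.93917 × 82.7 ≈ 243.0694 million.
ΔM = M₂ − M₁ = 243.0694 − 324.356 = -81.2866 million.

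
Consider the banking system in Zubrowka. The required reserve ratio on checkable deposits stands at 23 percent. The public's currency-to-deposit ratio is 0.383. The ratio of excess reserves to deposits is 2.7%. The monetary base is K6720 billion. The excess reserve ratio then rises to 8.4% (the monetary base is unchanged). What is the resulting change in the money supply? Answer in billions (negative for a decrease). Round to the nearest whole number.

Initially m₁ = (1 + 0.383) / (0.23 + 0.027 + 0.383) ≈ 2.16094, so M₁ = 2.16094 × 6720 = 14521.5168 billion.
After the change m₂ = (1 + 0.383) / (0.23 + 0.084 + 0.383) ≈ 1.98422, so M₂ = 1.98422 × 6720 = 13333.9584 billion.
ΔM = M₂ − M₁ = 13333.9584 − 14521.5168 = -1187.5584 billion.

-1188 billion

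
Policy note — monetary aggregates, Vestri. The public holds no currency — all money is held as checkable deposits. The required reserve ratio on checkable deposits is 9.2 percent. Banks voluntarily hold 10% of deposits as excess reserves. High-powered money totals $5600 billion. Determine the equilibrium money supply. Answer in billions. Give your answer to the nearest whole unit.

$29167 billion

The money multiplier is m = 1 / (rr + e) = 1 / (0.092 + 0.1) ≈ 5.20833.
So M = m × MB = 5.20833 × 5600 = 29166.648 billion.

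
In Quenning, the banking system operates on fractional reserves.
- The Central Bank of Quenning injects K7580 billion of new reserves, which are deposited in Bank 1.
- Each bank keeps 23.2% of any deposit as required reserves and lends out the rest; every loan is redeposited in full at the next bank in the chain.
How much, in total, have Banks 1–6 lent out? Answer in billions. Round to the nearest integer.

K19944 billion

Bank i lends (1 − rr)^i of the original deposit: Bank 1 lends 7580·0.7680 = 5821.4400, Bank 2 lends 7580·0.7680² ≈ 4470.8659, and so on.
Summing a geometric series: total = 7580·[0.7680·(1 − 0.7680^6) / (1 − 0.7680)] ≈ 19943.5695 billion.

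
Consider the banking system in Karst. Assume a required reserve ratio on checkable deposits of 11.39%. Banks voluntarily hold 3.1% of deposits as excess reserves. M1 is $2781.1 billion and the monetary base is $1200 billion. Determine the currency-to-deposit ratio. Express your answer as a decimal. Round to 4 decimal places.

Using m = M/MB = 2781.1/1200 ≈ 2.317583. From m = (1 + c)/(c + rr + e), rearranging gives 1 + c = m·(c + rr + e), so c·(1 − m) = m·(rr + e) − 1.
Hence c = [m·(rr + e) − 1]/(1 − m) = [2.317583 × (0.1139 + 0.031) − 1] / (1 − 2.317583) ≈ 0.504091.

0.5041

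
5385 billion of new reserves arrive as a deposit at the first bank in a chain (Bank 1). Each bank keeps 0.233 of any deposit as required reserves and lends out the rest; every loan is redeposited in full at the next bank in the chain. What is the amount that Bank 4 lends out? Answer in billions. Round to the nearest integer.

1864 billion

Each bank lends a fraction (1 − rr) = 0.7670 of the deposit it receives, so Bank 4 receives 5385·0.7670^3 and lends 5385·0.7670^4 ≈ 1863.6621 billion.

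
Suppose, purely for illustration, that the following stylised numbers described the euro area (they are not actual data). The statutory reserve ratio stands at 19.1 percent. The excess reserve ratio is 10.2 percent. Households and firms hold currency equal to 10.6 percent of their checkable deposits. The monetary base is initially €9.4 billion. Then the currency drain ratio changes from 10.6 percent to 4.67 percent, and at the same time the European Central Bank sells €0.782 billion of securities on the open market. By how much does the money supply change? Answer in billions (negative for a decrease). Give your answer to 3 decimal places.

Before: m₁ = (1 + 0.106) / (0.191 + 0.102 + 0.106) ≈ 2.77193, MB₁ = 9.4, so M₁ = 2.77193 × 9.4 ≈ 26.0561 billion.
After: m₂ = (1 + 0.0467) / (0.191 + 0.102 + 0.0467) ≈ 3.08125, MB₂ = 9.4 − 0.782 = 8.618, so M₂ = 3.08125 × 8.618 ≈ 26.5542 billion.
ΔM = M₂ − M₁ = 26.5542 − 26.0561 = 0.4981 billion.

€0.498 billion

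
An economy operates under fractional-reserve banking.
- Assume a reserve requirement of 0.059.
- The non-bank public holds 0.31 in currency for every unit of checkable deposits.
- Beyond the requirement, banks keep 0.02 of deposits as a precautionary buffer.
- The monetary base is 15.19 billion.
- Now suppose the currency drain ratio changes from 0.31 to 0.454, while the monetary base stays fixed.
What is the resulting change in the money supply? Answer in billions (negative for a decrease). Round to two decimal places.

Initially m₁ = (1 + 0.31) / (0.059 + 0.02 + 0.31) ≈ 3.36761, so M₁ = 3.36761 × 15.19 ≈ 51.154 billion.
After the change m₂ = (1 + 0.454) / (0.059 + 0.02 + 0.454) ≈ 2.72795, so M₂ = 2.72795 × 15.19 ≈ 41.4376 billion.
ΔM = M₂ − M₁ = 41.4376 − 51.154 = -9.7164 billion.

-9.72 billion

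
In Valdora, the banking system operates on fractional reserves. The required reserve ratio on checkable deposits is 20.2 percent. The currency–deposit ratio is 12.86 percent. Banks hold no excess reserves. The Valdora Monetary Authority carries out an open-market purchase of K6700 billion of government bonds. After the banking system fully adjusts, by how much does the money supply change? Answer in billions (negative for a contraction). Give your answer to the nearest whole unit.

K22872 billion

The money multiplier is m = (1 + c) / (rr + c) = (1 + 0.1286) / (0.202 + 0.1286) ≈ 3.41379.
The purchase adds 6700 billion of base, so ΔM = m × ΔMB = 3.41379 × (+6700) = 22872.393 billion.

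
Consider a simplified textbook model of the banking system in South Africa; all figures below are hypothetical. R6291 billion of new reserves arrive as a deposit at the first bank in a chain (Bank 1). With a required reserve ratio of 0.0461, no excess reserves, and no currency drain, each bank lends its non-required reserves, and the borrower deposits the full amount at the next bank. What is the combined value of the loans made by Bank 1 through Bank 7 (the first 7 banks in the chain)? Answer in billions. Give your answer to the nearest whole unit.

R36624 billion

Bank i lends (1 − rr)^i of the original deposit: Bank 1 lends 6291·0.9539 = 6000.9849, Bank 2 lends 6291·0.9539² ≈ 5724.3395, and so on.
Summing a geometric series: total = 6291·[0.9539·(1 − 0.9539^7) / (1 − 0.9539)] ≈ 36623.6911 billion.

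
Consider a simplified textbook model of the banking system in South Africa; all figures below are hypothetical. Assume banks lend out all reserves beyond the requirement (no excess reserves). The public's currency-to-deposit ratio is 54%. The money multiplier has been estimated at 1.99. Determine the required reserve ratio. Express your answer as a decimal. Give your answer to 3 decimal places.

0.234

Using m = 1.99. Since m = (1 + c)/(c + rr + e), the denominator satisfies c + rr + e = (1 + c)/m = (1 + 0.54) / 1.99 ≈ 0.773869.
With c = 0.54 and e = 0, the required reserve ratio is 0.773869 − 0.54 − 0 = 0.233869.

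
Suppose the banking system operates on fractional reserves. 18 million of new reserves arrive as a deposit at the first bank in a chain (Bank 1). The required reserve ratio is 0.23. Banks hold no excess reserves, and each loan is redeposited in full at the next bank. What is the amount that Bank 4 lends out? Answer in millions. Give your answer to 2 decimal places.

Each bank lends a fraction (1 − rr) = 0.7700 of the deposit it receives, so Bank 4 receives 18·0.7700^3 and lends 18·0.7700^4 ≈ 6.3275 million.

6.33 million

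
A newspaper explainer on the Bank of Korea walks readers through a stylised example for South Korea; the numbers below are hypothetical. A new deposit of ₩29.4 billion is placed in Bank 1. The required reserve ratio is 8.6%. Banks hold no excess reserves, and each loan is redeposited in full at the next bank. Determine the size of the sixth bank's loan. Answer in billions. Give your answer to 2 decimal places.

Each bank lends a fraction (1 − rr) = 0.9140 of the deposit it receives, so Bank 6 receives 29.4·0.9140^5 and lends 29.4·0.9140^6 ≈ 17.1405 billion.

₩17.14 billion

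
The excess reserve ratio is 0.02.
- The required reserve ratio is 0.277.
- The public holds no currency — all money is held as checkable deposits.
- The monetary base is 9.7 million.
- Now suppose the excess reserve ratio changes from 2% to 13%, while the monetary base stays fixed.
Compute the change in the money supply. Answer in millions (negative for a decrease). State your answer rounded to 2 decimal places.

-8.83 million

Initially m₁ = 1 / (0.277 + 0.02) ≈ 3.3670, so M₁ = 3.3670 × 9.7 = 32.6599 million.
After the change m₂ = 1 / (0.277 + 0.13) ≈ 2.4570, so M₂ = 2.4570 × 9.7 = 23.8329 million.
ΔM = M₂ − M₁ = 23.8329 − 32.6599 = -8.827 million.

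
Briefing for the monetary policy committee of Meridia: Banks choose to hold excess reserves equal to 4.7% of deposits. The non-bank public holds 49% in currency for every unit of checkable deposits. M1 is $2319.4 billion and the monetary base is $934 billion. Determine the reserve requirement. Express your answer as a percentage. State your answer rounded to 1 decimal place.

Using m = M/MB = 2319.4/934 ≈ 2.483298. Since m = (1 + c)/(c + rr + e), the denominator satisfies c + rr + e = (1 + c)/m = (1 + 0.49) / 2.483298 ≈ 0.600009.
With c = 0.49 and e = 0.047, the reserve requirement is 0.600009 − 0.49 − 0.047 = 0.063009.

6.3%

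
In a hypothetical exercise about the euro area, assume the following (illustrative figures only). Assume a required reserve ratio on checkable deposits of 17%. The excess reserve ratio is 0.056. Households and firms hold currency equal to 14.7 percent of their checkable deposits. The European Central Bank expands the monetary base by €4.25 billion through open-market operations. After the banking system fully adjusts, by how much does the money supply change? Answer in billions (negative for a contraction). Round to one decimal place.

The money multiplier is m = (1 + c) / (rr + e + c) = (1 + 0.147) / (0.17 + 0.056 + 0.147) ≈ 3.0751.
The purchase adds 4.25 billion of base, so ΔM = m × ΔMB = 3.0751 × (+4.25) ≈ 13.0692 billion.

€13.1 billion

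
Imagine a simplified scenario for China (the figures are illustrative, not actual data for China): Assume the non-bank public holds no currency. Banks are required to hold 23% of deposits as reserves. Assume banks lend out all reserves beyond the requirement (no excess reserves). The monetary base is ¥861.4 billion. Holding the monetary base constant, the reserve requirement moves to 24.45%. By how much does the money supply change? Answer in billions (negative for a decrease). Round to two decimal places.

Initially m₁ = 1 / (0.23) ≈ 4.347826, so M₁ = 4.347826 × 861.4 ≈ 3745.2173 billion.
After the change m₂ = 1 / (0.2445) ≈ 4.089980, so M₂ = 4.089980 × 861.4 ≈ 3523.1088 billion.
ΔM = M₂ − M₁ = 3523.1088 − 3745.2173 = -222.1085 billion.

-222.11 billion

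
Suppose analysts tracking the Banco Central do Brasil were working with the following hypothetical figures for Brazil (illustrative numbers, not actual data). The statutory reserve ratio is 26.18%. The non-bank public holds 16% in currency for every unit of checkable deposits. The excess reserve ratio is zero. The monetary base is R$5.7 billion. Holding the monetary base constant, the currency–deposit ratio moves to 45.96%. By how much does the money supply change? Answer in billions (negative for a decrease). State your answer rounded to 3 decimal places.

-4.143 billion

Initially m₁ = (1 + 0.16) / (0.2618 + 0.16) ≈ 2.75012, so M₁ = 2.75012 × 5.7 ≈ 15.6757 billion.
After the change m₂ = (1 + 0.4596) / (0.2618 + 0.4596) ≈ 2.02329, so M₂ = 2.02329 × 5.7 ≈ 11.5328 billion.
ΔM = M₂ − M₁ = 11.5328 − 15.6757 = -4.1429 billion.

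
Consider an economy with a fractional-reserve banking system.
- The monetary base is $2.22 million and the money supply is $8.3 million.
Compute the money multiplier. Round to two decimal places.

3.74

The money multiplier is m = M / MB = 8.3 / 2.22 ≈ 3.73874.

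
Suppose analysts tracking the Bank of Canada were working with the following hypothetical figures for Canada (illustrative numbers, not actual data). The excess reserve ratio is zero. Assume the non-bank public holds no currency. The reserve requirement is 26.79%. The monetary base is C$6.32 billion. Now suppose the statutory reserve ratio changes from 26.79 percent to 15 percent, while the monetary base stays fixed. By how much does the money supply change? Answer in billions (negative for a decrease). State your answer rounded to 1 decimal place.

Initially m₁ = 1 / (0.2679) ≈ 3.7327, so M₁ = 3.7327 × 6.32 ≈ 23.5907 billion.
After the change m₂ = 1 / (0.15) ≈ 6.6667, so M₂ = 6.6667 × 6.32 ≈ 42.1335 billion.
ΔM = M₂ − M₁ = 42.1335 − 23.5907 = 18.5428 billion.

C$18.5 billion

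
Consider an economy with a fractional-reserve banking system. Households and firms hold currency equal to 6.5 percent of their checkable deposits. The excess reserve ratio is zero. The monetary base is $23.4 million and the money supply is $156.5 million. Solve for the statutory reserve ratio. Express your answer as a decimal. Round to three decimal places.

0.094

Using m = M/MB = 156.5/23.4 ≈ 6.688034. Since m = (1 + c)/(c + rr + e), the denominator satisfies c + rr + e = (1 + c)/m = (1 + 0.065) / 6.688034 ≈ 0.159240.
With c = 0.065 and e = 0, the statutory reserve ratio is 0.159240 − 0.065 − 0 = 0.09424.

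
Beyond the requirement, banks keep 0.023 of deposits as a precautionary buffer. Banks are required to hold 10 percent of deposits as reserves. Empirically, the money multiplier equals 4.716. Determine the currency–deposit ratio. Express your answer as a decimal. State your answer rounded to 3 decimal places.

0.113

Using m = 4.716. From m = (1 + c)/(c + rr + e), rearranging gives 1 + c = m·(c + rr + e), so c·(1 − m) = m·(rr + e) − 1.
Hence c = [m·(rr + e) − 1]/(1 − m) = [4.716 × (0.1 + 0.023) − 1] / (1 − 4.716) ≈ 0.113006.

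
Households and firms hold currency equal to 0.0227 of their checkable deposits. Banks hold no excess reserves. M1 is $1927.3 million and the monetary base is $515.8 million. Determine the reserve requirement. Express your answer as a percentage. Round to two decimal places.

25.10%

Using m = M/MB = 1927.3/515.8 ≈ 3.736526. Since m = (1 + c)/(c + rr + e), the denominator satisfies c + rr + e = (1 + c)/m = (1 + 0.0227) / 3.736526 ≈ 0.273703.
With c = 0.0227 and e = 0, the reserve requirement is 0.273703 − 0.0227 − 0 = 0.251003.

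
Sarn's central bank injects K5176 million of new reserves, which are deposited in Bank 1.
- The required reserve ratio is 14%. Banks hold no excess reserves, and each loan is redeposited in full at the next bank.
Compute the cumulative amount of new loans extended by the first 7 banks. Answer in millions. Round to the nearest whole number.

Bank i lends (1 − rr)^i of the original deposit: Bank 1 lends 5176·0.8600 = 4451.3600, Bank 2 lends 5176·0.8600² = 3828.1696, and so on.
Summing a geometric series: total = 5176·[0.8600·(1 − 0.8600^7) / (1 − 0.8600)] ≈ 20732.9144 million.

K20733 million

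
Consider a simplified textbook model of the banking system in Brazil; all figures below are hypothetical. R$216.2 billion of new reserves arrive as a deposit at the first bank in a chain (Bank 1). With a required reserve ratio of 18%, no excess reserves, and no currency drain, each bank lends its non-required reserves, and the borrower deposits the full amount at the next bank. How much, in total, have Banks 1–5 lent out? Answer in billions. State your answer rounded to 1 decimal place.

R$619.8 billion

Bank i lends (1 − rr)^i of the original deposit: Bank 1 lends 216.2·0.8200 = 177.2840, Bank 2 lends 216.2·0.8200² ≈ 145.3729, and so on.
Summing a geometric series: total = 216.2·[0.8200·(1 − 0.8200^5) / (1 − 0.8200)] ≈ 619.7653 billion.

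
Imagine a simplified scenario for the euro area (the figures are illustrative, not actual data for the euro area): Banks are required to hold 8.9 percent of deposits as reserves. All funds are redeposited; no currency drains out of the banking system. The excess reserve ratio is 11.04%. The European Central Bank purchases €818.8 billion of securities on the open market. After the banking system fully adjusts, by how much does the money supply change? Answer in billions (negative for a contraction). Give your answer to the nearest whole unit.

The money multiplier is m = 1 / (rr + e) = 1 / (0.089 + 0.1104) ≈ 5.0150.
The purchase adds 818.8 billion of base, so ΔM = m × ΔMB = 5.0150 × (+818.8) = 4106.282 billion.

€4106 billion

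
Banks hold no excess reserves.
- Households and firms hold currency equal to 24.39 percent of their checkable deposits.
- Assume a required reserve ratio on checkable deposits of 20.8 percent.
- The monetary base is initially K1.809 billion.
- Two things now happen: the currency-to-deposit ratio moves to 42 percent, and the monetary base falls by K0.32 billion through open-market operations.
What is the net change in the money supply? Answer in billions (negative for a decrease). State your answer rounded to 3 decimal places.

Before: m₁ = (1 + 0.2439) / (0.208 + 0.2439) ≈ 2.75260, MB₁ = 1.809, so M₁ = 2.75260 × 1.809 ≈ 4.9795 billion.
After: m₂ = (1 + 0.42) / (0.208 + 0.42) ≈ 2.26115, MB₂ = 1.809 − 0.32 = 1.489, so M₂ = 2.26115 × 1.489 ≈ 3.3669 billion.
ΔM = M₂ − M₁ = 3.3669 − 4.9795 = -1.6126 billion.

-1.613 billion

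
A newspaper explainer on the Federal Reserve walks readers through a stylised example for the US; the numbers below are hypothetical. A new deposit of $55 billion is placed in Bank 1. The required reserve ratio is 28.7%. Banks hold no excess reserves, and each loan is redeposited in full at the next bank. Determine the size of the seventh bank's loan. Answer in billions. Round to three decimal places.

Each bank lends a fraction (1 − rr) = 0.7130 of the deposit it receives, so Bank 7 receives 55·0.7130^6 and lends 55·0.7130^7 ≈ 5.1522 billion.

$5.152 billion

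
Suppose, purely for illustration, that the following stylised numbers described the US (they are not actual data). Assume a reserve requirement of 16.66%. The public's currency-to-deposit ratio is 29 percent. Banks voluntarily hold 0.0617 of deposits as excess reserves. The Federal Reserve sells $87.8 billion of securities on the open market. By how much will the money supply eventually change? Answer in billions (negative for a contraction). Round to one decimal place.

-218.5 billion

The money multiplier is m = (1 + c) / (rr + e + c) = (1 + 0.29) / (0.1666 + 0.0617 + 0.29) ≈ 2.4889.
The sale removes 87.8 billion of base, so ΔM = m × ΔMB = 2.4889 × (−87.8) ≈ -218.5254 billion.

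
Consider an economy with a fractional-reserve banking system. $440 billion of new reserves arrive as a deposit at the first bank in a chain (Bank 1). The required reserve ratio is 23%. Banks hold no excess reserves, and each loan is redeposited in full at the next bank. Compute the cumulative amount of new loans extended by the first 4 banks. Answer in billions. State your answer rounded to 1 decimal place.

Bank i lends (1 − rr)^i of the original deposit: Bank 1 lends 440·0.7700 = 338.8000, Bank 2 lends 440·0.7700² = 260.8760, and so on.
Summing a geometric series: total = 440·[0.7700·(1 − 0.7700^4) / (1 − 0.7700)] ≈ 955.2239 billion.

$955.2 billion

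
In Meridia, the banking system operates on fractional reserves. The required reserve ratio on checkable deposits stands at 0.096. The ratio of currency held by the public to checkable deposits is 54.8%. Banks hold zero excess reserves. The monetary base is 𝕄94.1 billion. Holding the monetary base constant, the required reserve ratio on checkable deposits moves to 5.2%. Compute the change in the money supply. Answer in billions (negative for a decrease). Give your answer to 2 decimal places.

𝕄16.59 billion

Initially m₁ = (1 + 0.548) / (0.096 + 0.548) ≈ 2.40373, so M₁ = 2.40373 × 94.1 ≈ 226.191 billion.
After the change m₂ = (1 + 0.548) / (0.052 + 0.548) = 2.58, so M₂ = 2.58 × 94.1 = 242.778 billion.
ΔM = M₂ − M₁ = 242.778 − 226.191 = 16.587 billion.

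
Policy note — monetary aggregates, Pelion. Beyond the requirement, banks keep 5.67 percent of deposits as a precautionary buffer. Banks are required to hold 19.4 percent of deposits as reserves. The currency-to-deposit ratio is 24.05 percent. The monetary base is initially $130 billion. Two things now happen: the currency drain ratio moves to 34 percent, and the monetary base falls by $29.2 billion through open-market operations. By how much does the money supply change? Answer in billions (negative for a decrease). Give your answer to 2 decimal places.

-99.64 billion

Before: m₁ = (1 + 0.2405) / (0.194 + 0.0567 + 0.2405) ≈ 2.525448, MB₁ = 130, so M₁ = 2.525448 × 130 ≈ 328.3082 billion.
After: m₂ = (1 + 0.34) / (0.194 + 0.0567 + 0.34) ≈ 2.268495, MB₂ = 130 − 29.2 = 100.8, so M₂ = 2.268495 × 100.8 ≈ 228.6643 billion.
ΔM = M₂ − M₁ = 228.6643 − 328.3082 = -99.6439 billion.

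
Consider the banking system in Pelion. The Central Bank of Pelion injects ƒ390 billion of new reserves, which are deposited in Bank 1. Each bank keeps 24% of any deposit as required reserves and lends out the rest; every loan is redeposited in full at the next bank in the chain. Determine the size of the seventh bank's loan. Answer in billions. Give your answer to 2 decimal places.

Each bank lends a fraction (1 − rr) = 0.7600 of the deposit it receives, so Bank 7 receives 390·0.7600^6 and lends 390·0.7600^7 ≈ 57.1163 billion.

ƒ57.12 billion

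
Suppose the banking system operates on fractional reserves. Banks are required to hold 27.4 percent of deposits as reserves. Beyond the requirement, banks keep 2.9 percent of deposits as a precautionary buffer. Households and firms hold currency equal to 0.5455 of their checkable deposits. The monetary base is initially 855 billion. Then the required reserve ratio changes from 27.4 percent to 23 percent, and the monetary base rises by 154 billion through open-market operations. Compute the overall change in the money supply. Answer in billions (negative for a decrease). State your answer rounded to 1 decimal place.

Before: m₁ = (1 + 0.5455) / (0.274 + 0.029 + 0.5455) ≈ 1.821450, MB₁ = 855, so M₁ = 1.821450 × 855 ≈ 1557.3398 billion.
After: m₂ = (1 + 0.5455) / (0.23 + 0.029 + 0.5455) ≈ 1.921069, MB₂ = 855 + 154 = 1009, so M₂ = 1.921069 × 1009 ≈ 1938.3586 billion.
ΔM = M₂ − M₁ = 1938.3586 − 1557.3398 = 381.0188 billion.

381.0 billion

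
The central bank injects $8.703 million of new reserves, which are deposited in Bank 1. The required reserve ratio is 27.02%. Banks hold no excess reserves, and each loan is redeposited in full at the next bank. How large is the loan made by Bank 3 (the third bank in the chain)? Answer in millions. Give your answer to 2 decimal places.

$3.38 million

Each bank lends a fraction (1 − rr) = 0.7298 of the deposit it receives, so Bank 3 receives 8.703·0.7298^2 and lends 8.703·0.7298^3 ≈ 3.3828 million.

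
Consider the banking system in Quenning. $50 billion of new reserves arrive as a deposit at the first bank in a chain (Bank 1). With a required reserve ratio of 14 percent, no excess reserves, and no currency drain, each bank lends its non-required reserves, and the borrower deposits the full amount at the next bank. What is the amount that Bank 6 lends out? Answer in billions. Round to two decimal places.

$20.23 billion

Each bank lends a fraction (1 − rr) = 0.8600 of the deposit it receives, so Bank 6 receives 50·0.8600^5 and lends 50·0.8600^6 ≈ 20.2284 billion.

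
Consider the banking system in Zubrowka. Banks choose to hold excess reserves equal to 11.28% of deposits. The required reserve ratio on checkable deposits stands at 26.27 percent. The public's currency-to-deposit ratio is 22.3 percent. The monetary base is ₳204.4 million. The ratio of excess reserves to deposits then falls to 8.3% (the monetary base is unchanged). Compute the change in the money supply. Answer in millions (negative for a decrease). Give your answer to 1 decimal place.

Initially m₁ = (1 + 0.223) / (0.2627 + 0.1128 + 0.223) ≈ 2.04344, so M₁ = 2.04344 × 204.4 ≈ 417.6791 million.
After the change m₂ = (1 + 0.223) / (0.2627 + 0.083 + 0.223) ≈ 2.15052, so M₂ = 2.15052 × 204.4 ≈ 439.5663 million.
ΔM = M₂ − M₁ = 439.5663 − 417.6791 = 21.8872 million.

₳21.9 million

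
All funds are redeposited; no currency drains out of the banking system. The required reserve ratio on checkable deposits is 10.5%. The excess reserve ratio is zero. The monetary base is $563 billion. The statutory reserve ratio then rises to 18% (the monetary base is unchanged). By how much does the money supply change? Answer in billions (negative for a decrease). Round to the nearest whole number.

Initially m₁ = 1 / (0.105) ≈ 9.5238, so M₁ = 9.5238 × 563 = 5361.8994 billion.
After the change m₂ = 1 / (0.18) ≈ 5.5556, so M₂ = 5.5556 × 563 = 3127.8028 billion.
ΔM = M₂ − M₁ = 3127.8028 − 5361.8994 = -2234.0966 billion.

-2234 billion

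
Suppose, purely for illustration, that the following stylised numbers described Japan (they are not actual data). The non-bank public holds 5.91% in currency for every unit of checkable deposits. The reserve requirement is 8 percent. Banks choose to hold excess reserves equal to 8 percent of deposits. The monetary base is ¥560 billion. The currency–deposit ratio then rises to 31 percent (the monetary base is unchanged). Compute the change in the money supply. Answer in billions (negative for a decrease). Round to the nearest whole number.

Initially m₁ = (1 + 0.0591) / (0.08 + 0.08 + 0.0591) ≈ 4.8339, so M₁ = 4.8339 × 560 = 2706.984 billion.
After the change m₂ = (1 + 0.31) / (0.08 + 0.08 + 0.31) ≈ 2.7872, so M₂ = 2.7872 × 560 = 1560.832 billion.
ΔM = M₂ − M₁ = 1560.832 − 2706.984 = -1146.152 billion.

-1146 billion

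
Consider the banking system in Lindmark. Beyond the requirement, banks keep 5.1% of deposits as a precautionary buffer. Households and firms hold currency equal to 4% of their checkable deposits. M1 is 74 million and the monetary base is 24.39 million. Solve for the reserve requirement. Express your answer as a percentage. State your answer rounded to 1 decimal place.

Using m = M/MB = 74/24.39 ≈ 3.034030. Since m = (1 + c)/(c + rr + e), the denominator satisfies c + rr + e = (1 + c)/m = (1 + 0.04) / 3.034030 ≈ 0.342778.
With c = 0.04 and e = 0.051, the reserve requirement is 0.342778 − 0.04 − 0.051 = 0.251778.

25.2%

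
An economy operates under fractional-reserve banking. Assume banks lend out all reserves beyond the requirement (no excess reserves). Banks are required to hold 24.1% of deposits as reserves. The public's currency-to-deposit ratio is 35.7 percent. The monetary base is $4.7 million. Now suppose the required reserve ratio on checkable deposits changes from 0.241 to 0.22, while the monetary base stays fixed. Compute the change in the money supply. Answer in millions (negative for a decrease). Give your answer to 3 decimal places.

Initially m₁ = (1 + 0.357) / (0.241 + 0.357) ≈ 2.26923, so M₁ = 2.26923 × 4.7 ≈ 10.6654 million.
After the change m₂ = (1 + 0.357) / (0.22 + 0.357) ≈ 2.35182, so M₂ = 2.35182 × 4.7 ≈ 11.0536 million.
ΔM = M₂ − M₁ = 11.0536 − 10.6654 = 0.3882 million.

$0.388 million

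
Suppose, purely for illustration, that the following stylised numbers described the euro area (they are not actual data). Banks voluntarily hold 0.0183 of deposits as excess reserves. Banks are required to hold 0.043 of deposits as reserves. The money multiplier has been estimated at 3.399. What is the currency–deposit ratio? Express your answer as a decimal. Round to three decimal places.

Using m = 3.399. From m = (1 + c)/(c + rr + e), rearranging gives 1 + c = m·(c + rr + e), so c·(1 − m) = m·(rr + e) − 1.
Hence c = [m·(rr + e) − 1]/(1 − m) = [3.399 × (0.043 + 0.0183) − 1] / (1 − 3.399) ≈ 0.329988.

0.330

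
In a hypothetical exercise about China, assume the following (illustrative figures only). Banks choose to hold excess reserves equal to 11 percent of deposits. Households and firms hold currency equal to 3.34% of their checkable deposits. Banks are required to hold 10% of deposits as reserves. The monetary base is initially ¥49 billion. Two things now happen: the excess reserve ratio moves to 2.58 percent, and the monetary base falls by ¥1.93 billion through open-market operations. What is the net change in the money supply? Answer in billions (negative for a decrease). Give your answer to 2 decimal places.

Before: m₁ = (1 + 0.0334) / (0.1 + 0.11 + 0.0334) ≈ 4.24569, MB₁ = 49, so M₁ = 4.24569 × 49 ≈ 208.0388 billion.
After: m₂ = (1 + 0.0334) / (0.1 + 0.0258 + 0.0334) ≈ 6.49121, MB₂ = 49 − 1.93 = 47.07, so M₂ = 6.49121 × 47.07 ≈ 305.5413 billion.
ΔM = M₂ − M₁ = 305.5413 − 208.0388 = 97.5025 billion.

¥97.50 billion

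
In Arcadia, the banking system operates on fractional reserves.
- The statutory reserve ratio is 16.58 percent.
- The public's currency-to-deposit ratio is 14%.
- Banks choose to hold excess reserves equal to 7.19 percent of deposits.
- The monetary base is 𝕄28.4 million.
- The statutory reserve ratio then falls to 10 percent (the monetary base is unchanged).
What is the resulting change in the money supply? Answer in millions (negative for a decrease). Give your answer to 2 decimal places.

Initially m₁ = (1 + 0.14) / (0.1658 + 0.0719 + 0.14) ≈ 3.01827, so M₁ = 3.01827 × 28.4 ≈ 85.7189 million.
After the change m₂ = (1 + 0.14) / (0.1 + 0.0719 + 0.14) ≈ 3.65502, so M₂ = 3.65502 × 28.4 ≈ 103.8026 million.
ΔM = M₂ − M₁ = 103.8026 − 85.7189 = 18.0837 million.

𝕄18.08 million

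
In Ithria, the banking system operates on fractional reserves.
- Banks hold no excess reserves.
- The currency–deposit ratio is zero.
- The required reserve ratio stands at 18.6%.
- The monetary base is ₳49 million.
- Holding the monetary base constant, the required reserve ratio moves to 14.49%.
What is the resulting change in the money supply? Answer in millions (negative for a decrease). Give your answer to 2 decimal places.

Initially m₁ = 1 / (0.186) ≈ 5.37634, so M₁ = 5.37634 × 49 ≈ 263.4407 million.
After the change m₂ = 1 / (0.1449) ≈ 6.90131, so M₂ = 6.90131 × 49 ≈ 338.1642 million.
ΔM = M₂ − M₁ = 338.1642 − 263.4407 = 74.7235 million.

₳74.72 million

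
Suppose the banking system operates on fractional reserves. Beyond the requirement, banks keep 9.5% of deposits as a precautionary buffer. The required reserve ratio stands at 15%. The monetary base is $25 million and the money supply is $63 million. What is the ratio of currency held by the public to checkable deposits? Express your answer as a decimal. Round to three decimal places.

Using m = M/MB = 63/25 = 2.520000. From m = (1 + c)/(c + rr + e), rearranging gives 1 + c = m·(c + rr + e), so c·(1 − m) = m·(rr + e) − 1.
Hence c = [m·(rr + e) − 1]/(1 − m) = [2.520000 × (0.15 + 0.095) − 1] / (1 − 2.520000) ≈ 0.251711.

0.252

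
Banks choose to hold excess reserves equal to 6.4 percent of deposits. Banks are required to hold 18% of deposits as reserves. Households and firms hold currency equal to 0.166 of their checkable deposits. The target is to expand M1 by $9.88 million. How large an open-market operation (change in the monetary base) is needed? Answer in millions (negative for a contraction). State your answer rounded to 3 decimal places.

The money multiplier is m = (1 + c) / (rr + e + c) = (1 + 0.166) / (0.18 + 0.064 + 0.166) ≈ 2.84390.
ΔMB = ΔM / m = (+9.88) / 2.84390 ≈ 3.4741 million.

$3.474 million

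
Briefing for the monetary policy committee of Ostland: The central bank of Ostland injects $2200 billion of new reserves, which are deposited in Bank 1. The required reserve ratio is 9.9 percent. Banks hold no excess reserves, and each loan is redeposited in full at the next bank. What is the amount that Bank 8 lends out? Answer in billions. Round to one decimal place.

Each bank lends a fraction (1 − rr) = 0.9010 of the deposit it receives, so Bank 8 receives 2200·0.9010^7 and lends 2200·0.9010^8 ≈ 955.4787 billion.

$955.5 billion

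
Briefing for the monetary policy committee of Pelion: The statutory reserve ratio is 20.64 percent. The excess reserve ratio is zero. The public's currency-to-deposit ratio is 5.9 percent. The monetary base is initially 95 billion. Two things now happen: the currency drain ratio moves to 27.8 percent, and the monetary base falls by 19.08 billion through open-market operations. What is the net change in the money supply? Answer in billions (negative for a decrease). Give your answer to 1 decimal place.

-178.8 billion

Before: m₁ = (1 + 0.059) / (0.2064 + 0.059) ≈ 3.9902, MB₁ = 95, so M₁ = 3.9902 × 95 = 379.069 billion.
After: m₂ = (1 + 0.278) / (0.2064 + 0.278) ≈ 2.6383, MB₂ = 95 − 19.08 = 75.92, so M₂ = 2.6383 × 75.92 ≈ 200.2997 billion.
ΔM = M₂ − M₁ = 200.2997 − 379.069 = -178.7693 billion.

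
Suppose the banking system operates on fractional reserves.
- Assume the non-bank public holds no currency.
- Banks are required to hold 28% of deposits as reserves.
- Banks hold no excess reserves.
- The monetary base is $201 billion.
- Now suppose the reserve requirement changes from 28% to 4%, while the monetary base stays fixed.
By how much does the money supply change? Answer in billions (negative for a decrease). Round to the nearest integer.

Initially m₁ = 1 / (0.28) ≈ 3.5714, so M₁ = 3.5714 × 201 = 717.8514 billion.
After the change m₂ = 1 / (0.04) = 25, so M₂ = 25 × 201 = 5025 billion.
ΔM = M₂ − M₁ = 5025 − 717.8514 = 4307.1486 billion.

$4307 billion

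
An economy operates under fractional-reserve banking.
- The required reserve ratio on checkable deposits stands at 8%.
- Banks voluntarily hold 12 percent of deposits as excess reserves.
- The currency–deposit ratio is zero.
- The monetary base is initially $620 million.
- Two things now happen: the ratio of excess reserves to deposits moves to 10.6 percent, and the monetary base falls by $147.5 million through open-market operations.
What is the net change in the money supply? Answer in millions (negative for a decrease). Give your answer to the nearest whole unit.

Before: m₁ = 1 / (0.08 + 0.12) = 5, MB₁ = 620, so M₁ = 5 × 620 = 3100 million.
After: m₂ = 1 / (0.08 + 0.106) ≈ 5.3763, MB₂ = 620 − 147.5 = 472.5, so M₂ = 5.3763 × 472.5 ≈ 2540.3017 million.
ΔM = M₂ − M₁ = 2540.3017 − 3100 = -559.6983 million.

-560 million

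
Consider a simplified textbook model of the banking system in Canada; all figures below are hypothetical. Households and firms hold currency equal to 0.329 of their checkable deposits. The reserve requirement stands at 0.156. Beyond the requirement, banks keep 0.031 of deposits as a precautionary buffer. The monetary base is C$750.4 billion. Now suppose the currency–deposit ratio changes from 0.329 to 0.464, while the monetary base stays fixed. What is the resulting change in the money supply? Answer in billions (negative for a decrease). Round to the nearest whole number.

-245 billion

Initially m₁ = (1 + 0.329) / (0.156 + 0.031 + 0.329) ≈ 2.5756, so M₁ = 2.5756 × 750.4 ≈ 1932.7302 billion.
After the change m₂ = (1 + 0.464) / (0.156 + 0.031 + 0.464) ≈ 2.2488, so M₂ = 2.2488 × 750.4 ≈ 1687.4995 billion.
ΔM = M₂ − M₁ = 1687.4995 − 1932.7302 = -245.2307 billion.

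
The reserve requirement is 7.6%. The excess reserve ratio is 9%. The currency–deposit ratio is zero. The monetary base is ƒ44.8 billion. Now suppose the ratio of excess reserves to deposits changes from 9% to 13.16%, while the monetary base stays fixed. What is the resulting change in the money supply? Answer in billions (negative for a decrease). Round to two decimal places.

-54.08 billion

Initially m₁ = 1 / (0.076 + 0.09) ≈ 6.02410, so M₁ = 6.02410 × 44.8 ≈ 269.8797 billion.
After the change m₂ = 1 / (0.076 + 0.1316) ≈ 4.81696, so M₂ = 4.81696 × 44.8 ≈ 215.7998 billion.
ΔM = M₂ − M₁ = 215.7998 − 269.8797 = -54.0799 billion.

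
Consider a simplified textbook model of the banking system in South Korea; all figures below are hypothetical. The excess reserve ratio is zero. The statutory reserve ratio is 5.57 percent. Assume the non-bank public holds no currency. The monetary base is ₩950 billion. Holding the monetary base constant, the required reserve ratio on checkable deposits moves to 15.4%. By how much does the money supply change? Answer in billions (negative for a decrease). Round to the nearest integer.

-10887 billion

Initially m₁ = 1 / (0.0557) ≈ 17.9533, so M₁ = 17.9533 × 950 = 17055.635 billion.
After the change m₂ = 1 / (0.154) ≈ 6.4935, so M₂ = 6.4935 × 950 = 6168.825 billion.
ΔM = M₂ − M₁ = 6168.825 − 17055.635 = -10886.81 billion.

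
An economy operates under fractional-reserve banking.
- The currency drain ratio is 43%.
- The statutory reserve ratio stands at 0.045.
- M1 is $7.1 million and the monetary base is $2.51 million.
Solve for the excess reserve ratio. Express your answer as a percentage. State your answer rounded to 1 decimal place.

3.1%

Using m = M/MB = 7.1/2.51 ≈ 2.828685. Since m = (1 + c)/(c + rr + e), the denominator satisfies c + rr + e = (1 + c)/m = (1 + 0.43) / 2.828685 ≈ 0.505535.
With c = 0.43 and rr = 0.045, the excess reserve ratio is 0.505535 − 0.43 − 0.045 = 0.030535.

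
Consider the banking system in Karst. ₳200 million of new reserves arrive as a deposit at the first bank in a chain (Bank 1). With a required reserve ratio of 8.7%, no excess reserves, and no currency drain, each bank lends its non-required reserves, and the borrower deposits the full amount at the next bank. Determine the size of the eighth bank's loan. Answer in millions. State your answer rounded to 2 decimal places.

Each bank lends a fraction (1 − rr) = 0.9130 of the deposit it receives, so Bank 8 receives 200·0.9130^7 and lends 200·0.9130^8 ≈ 96.5598 million.

₳96.56 million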